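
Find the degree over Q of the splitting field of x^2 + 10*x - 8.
[K:Q] = 2

The discriminant of x^2 + (10)*x + (-8) is b^2 - 4c = 100 - (-32) = 132. Since 132 is not a perfect square in Q, the polynomial is irreducible over Q. Its two roots generate a degree-2 extension, so [K:Q] = 2.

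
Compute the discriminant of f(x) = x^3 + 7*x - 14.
Δ = -6664

For a depressed cubic x^3 + p x + q the discriminant is Δ = -4 p^3 - 27 q^2 = -4*(7)^3 - 27*(-14)^2 = -1372 - 5292 = -6664.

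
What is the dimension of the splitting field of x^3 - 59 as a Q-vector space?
[K:Q] = 6

x^3 - 59 has one real root r = 59^(1/3) and two complex roots r*zeta_3, r*zeta_3^2 where zeta_3 = e^(2*pi*i/3). The splitting field is Q(r, zeta_3). [Q(r):Q] = 3 and [Q(zeta_3):Q] = 2 with gcd = 1, so [Q(r, zeta_3):Q] = 3 * 2 = 6.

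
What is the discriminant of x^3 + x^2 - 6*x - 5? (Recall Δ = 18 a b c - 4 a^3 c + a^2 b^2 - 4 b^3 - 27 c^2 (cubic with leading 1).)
Δ = 785

For x^3 + a x^2 + b x + c the discriminant is Δ = 18 a b c - 4 a^3 c + a^2 b^2 - 4 b^3 - 27 c^2.
Plug a = 1, b = -6, c = -5:
  18*(1)*(-6)*(-5) - 4*(1)^3*(-5) + (1)^2*(-6)^2 - 4*(-6)^3 - 27*(-5)^2
  = 540 + (20) + 36 + (864) + (-675)
  = 785.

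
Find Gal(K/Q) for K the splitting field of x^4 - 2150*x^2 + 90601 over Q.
Gal(K/Q) = Z/2Z (cyclic of order 2)

f factors as (x^2 - 43)(x^2 - 2107), so the splitting field is K = Q(sqrt(43), sqrt(2107)). The squarefree part of 43 is 43 and the squarefree part of 2107 is also 43, so sqrt(43) and sqrt(2107) are both rational multiples of sqrt(43). Hence Q(sqrt(43)) = Q(sqrt(2107)) = Q(sqrt(43)), and the splitting field collapses to a single degree-2 extension with Galois group Z/2Z.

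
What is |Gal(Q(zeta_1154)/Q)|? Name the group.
|Gal(Q(zeta_1154)/Q)| = phi(1154) = 576; group ≅ (Z/1154Z)^* ≅ Z/576Z

The n-th cyclotomic polynomial Φ_1154(x) is the minimal polynomial of zeta_1154 over Q and has degree phi(1154) = 576. So Q(zeta_1154) is a degree-576 Galois extension with Galois group (Z/1154Z)^*. By CRT, (Z/1154Z)^* ≅ (Z/2Z)^* × (Z/577Z)^*. Each prime-power unit group is (Z/2Z)^* ≅ trivial group (order 1); (Z/577Z)^* ≅ Z/576Z. Hence Gal(Q(zeta_1154)/Q) ≅ Z/576Z.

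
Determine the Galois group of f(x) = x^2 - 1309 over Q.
Gal(K/Q) = Z/2Z (cyclic of order 2)

x^2 - 1309 is irreducible over Q since 1309 is not a rational square. The splitting field Q(sqrt(1309)) has degree 2 over Q, and its unique nontrivial automorphism is sqrt(1309) ↦ -sqrt(1309). Hence Gal(Q(sqrt(1309))/Q) = Z/2Z.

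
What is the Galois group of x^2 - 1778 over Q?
Gal(K/Q) = Z/2Z (cyclic of order 2)

x^2 - 1778 is irreducible over Q since 1778 is not a rational square. The splitting field Q(sqrt(1778)) has degree 2 over Q, and its unique nontrivial automorphism is sqrt(1778) ↦ -sqrt(1778). Hence Gal(Q(sqrt(1778))/Q) = Z/2Z.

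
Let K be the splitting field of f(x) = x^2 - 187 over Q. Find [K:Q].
[K:Q] = 2

The polynomial x^2 - 187 is irreducible over Q since 187 is not a perfect square. Its splitting field is Q(sqrt(187)), which has degree 2 over Q.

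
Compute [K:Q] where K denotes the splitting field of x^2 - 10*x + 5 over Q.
[K:Q] = 2

The discriminant of x^2 + (-10)*x + (5) is b^2 - 4c = 100 - (20) = 80. Since 80 is not a perfect square in Q, the polynomial is irreducible over Q. Its two roots generate a degree-2 extension, so [K:Q] = 2.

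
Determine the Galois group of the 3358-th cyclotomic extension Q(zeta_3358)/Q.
|Gal(Q(zeta_3358)/Q)| = phi(3358) = 1584; group ≅ (Z/3358Z)^* ≅ Z/22Z × Z/72Z

The n-th cyclotomic polynomial Φ_3358(x) is the minimal polynomial of zeta_3358 over Q and has degree phi(3358) = 1584. So Q(zeta_3358) is a degree-1584 Galois extension with Galois group (Z/3358Z)^*. By CRT, (Z/3358Z)^* ≅ (Z/2Z)^* × (Z/23Z)^* × (Z/73Z)^*. Each prime-power unit group is (Z/2Z)^* ≅ trivial group (order 1); (Z/23Z)^* ≅ Z/22Z; (Z/73Z)^* ≅ Z/72Z. Hence Gal(Q(zeta_3358)/Q) ≅ Z/22Z × Z/72Z.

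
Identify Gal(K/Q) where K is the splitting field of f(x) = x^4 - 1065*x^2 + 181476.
Gal(K/Q) = Z/2Z (cyclic of order 2)

f factors as (x^2 - 852)(x^2 - 213), so the splitting field is K = Q(sqrt(852), sqrt(213)). The squarefree part of 852 is 213 and the squarefree part of 213 is also 213, so sqrt(852) and sqrt(213) are both rational multiples of sqrt(213). Hence Q(sqrt(852)) = Q(sqrt(213)) = Q(sqrt(213)), and the splitting field collapses to a single degree-2 extension with Galois group Z/2Z.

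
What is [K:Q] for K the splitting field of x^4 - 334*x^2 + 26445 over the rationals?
[K:Q] = 4

f factors as (x^2 - 205)(x^2 - 129); the splitting field is K = Q(sqrt(205), sqrt(129)). Since 205, 129, and 26445 are all non-squares in Q, the three subfields Q(sqrt(205)), Q(sqrt(129)), Q(sqrt(26445)) are distinct degree-2 extensions, so [K:Q] = 4 (Klein four Galois group).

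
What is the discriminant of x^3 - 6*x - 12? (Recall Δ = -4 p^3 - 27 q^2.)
Δ = -3024

For a depressed cubic x^3 + p x + q the discriminant is Δ = -4 p^3 - 27 q^2 = -4*(-6)^3 - 27*(-12)^2 = 864 - 3888 = -3024.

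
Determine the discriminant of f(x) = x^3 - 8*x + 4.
Δ = 1616

For a depressed cubic x^3 + p x + q the discriminant is Δ = -4 p^3 - 27 q^2 = -4*(-8)^3 - 27*(4)^2 = 2048 - 432 = 1616.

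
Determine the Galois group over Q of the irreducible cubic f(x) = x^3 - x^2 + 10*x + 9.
Gal(K/Q) = S_3 (symmetric group of order 6)

Compute the discriminant of x^3 + (-1)*x^2 + (10)*x + (9): Δ = -7671. Since Δ is not a rational square, the Galois group is not contained in A_3; it must be the full S_3 (irreducibility of the cubic rules out anything smaller).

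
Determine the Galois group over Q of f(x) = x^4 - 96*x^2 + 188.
Gal(K/Q) = V_4 (Klein four-group, Z/2Z × Z/2Z)

f factors as (x^2 - 94)(x^2 - 2), so the splitting field is K = Q(sqrt(94), sqrt(2)). The elements 94, 2, 188 are all non-squares in Q, so sqrt(94) and sqrt(2) generate independent quadratic extensions. Thus [K:Q] = 4 and Gal(K/Q) is generated by the two order-2 automorphisms sqrt(94) ↦ -sqrt(94) and sqrt(2) ↦ -sqrt(2), giving V_4.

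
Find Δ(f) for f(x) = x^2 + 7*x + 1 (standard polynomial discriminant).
Δ = 45

For a quadratic a x^2 + b x + c the discriminant is Δ = b^2 - 4ac = (7)^2 - 4*(1)*(1) = 49 - (4) = 45.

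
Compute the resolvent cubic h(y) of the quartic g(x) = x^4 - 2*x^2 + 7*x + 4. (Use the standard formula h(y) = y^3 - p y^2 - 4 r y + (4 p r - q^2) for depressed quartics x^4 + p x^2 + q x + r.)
h(y) = y^3 + 2*y^2 - 16*y - 81

Identify coefficients: p = -2, q = 7, r = 4.
Plug into h(y) = y^3 - p y^2 - 4 r y + (4 p r - q^2):
  h(y) = y^3 - (-2) y^2 - 4*(4) y + (4*(-2)*(4) - (7)^2)
       = y^3 + (2) y^2 + (-16) y + (-81).
Simplifying: h(y) = y^3 + 2*y^2 - 16*y - 81.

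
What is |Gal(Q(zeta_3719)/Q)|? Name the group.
|Gal(Q(zeta_3719)/Q)| = phi(3719) = 3718; group ≅ (Z/3719Z)^* ≅ Z/3718Z

The n-th cyclotomic polynomial Φ_3719(x) is the minimal polynomial of zeta_3719 over Q and has degree phi(3719) = 3718. So Q(zeta_3719) is a degree-3718 Galois extension with Galois group (Z/3719Z)^*. (Z/3719Z)^* is cyclic since 3719 is an odd prime power (or 4). Hence Gal(Q(zeta_3719)/Q) ≅ Z/3718Z.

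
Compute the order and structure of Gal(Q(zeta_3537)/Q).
|Gal(Q(zeta_3537)/Q)| = phi(3537) = 2340; group ≅ (Z/3537Z)^* ≅ Z/18Z × Z/130Z

The n-th cyclotomic polynomial Φ_3537(x) is the minimal polynomial of zeta_3537 over Q and has degree phi(3537) = 2340. So Q(zeta_3537) is a degree-2340 Galois extension with Galois group (Z/3537Z)^*. By CRT, (Z/3537Z)^* ≅ (Z/27Z)^* × (Z/131Z)^*. Each prime-power unit group is (Z/27Z)^* ≅ Z/18Z; (Z/131Z)^* ≅ Z/130Z. Hence Gal(Q(zeta_3537)/Q) ≅ Z/18Z × Z/130Z.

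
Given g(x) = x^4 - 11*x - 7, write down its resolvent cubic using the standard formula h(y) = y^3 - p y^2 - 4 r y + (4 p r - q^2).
h(y) = y^3 + 28*y - 121

Identify coefficients: p = 0, q = -11, r = -7.
Plug into h(y) = y^3 - p y^2 - 4 r y + (4 p r - q^2):
  h(y) = y^3 - (0) y^2 - 4*(-7) y + (4*(0)*(-7) - (-11)^2)
       = y^3 + (0) y^2 + (28) y + (-121).
Simplifying: h(y) = y^3 + 28*y - 121.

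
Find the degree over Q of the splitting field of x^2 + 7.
[K:Q] = 2

The discriminant of x^2 + (0)*x + (7) is b^2 - 4c = 0 - (28) = -28. Since -28 is not a perfect square in Q, the polynomial is irreducible over Q. Its two roots generate a degree-2 extension, so [K:Q] = 2.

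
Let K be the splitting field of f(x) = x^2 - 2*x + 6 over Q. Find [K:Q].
[K:Q] = 2

The discriminant of x^2 + (-2)*x + (6) is b^2 - 4c = 4 - (24) = -20. Since -20 is not a perfect square in Q, the polynomial is irreducible over Q. Its two roots generate a degree-2 extension, so [K:Q] = 2.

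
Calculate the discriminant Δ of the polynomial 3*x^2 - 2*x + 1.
Δ = -8

For a quadratic a x^2 + b x + c the discriminant is Δ = b^2 - 4ac = (-2)^2 - 4*(3)*(1) = 4 - (12) = -8.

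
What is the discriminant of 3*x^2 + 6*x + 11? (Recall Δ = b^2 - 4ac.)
Δ = -96

For a quadratic a x^2 + b x + c the discriminant is Δ = b^2 - 4ac = (6)^2 - 4*(3)*(11) = 36 - (132) = -96.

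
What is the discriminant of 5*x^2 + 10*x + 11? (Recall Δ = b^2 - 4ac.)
Δ = -120

For a quadratic a x^2 + b x + c the discriminant is Δ = b^2 - 4ac = (10)^2 - 4*(5)*(11) = 100 - (220) = -120.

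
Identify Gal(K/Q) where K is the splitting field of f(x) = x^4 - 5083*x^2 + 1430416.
Gal(K/Q) = Z/2Z (cyclic of order 2)

f factors as (x^2 - 299)(x^2 - 4784), so the splitting field is K = Q(sqrt(299), sqrt(4784)). The squarefree part of 299 is 299 and the squarefree part of 4784 is also 299, so sqrt(299) and sqrt(4784) are both rational multiples of sqrt(299). Hence Q(sqrt(299)) = Q(sqrt(4784)) = Q(sqrt(299)), and the splitting field collapses to a single degree-2 extension with Galois group Z/2Z.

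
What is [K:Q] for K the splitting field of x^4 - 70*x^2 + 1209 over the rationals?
[K:Q] = 4

f factors as (x^2 - 31)(x^2 - 39); the splitting field is K = Q(sqrt(31), sqrt(39)). Since 31, 39, and 1209 are all non-squares in Q, the three subfields Q(sqrt(31)), Q(sqrt(39)), Q(sqrt(1209)) are distinct degree-2 extensions, so [K:Q] = 4 (Klein four Galois group).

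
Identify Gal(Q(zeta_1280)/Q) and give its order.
|Gal(Q(zeta_1280)/Q)| = phi(1280) = 512; group ≅ (Z/1280Z)^* ≅ Z/2Z × Z/4Z × Z/64Z

The n-th cyclotomic polynomial Φ_1280(x) is the minimal polynomial of zeta_1280 over Q and has degree phi(1280) = 512. So Q(zeta_1280) is a degree-512 Galois extension with Galois group (Z/1280Z)^*. By CRT, (Z/1280Z)^* ≅ (Z/256Z)^* × (Z/5Z)^*. Each prime-power unit group is (Z/256Z)^* ≅ Z/2Z × Z/64Z; (Z/5Z)^* ≅ Z/4Z. Hence Gal(Q(zeta_1280)/Q) ≅ Z/2Z × Z/4Z × Z/64Z.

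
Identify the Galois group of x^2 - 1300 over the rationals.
Gal(K/Q) = Z/2Z (cyclic of order 2)

x^2 - 1300 is irreducible over Q since 1300 is not a rational square. The splitting field Q(sqrt(1300)) has degree 2 over Q, and its unique nontrivial automorphism is sqrt(1300) ↦ -sqrt(1300). Hence Gal(Q(sqrt(1300))/Q) = Z/2Z.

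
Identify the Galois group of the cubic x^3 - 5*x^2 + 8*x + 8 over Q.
Gal(K/Q) = S_3 (symmetric group of order 6)

Compute the discriminant of x^3 + (-5)*x^2 + (8)*x + (8): Δ = -3936. Since Δ is not a rational square, the Galois group is not contained in A_3; it must be the full S_3 (irreducibility of the cubic rules out anything smaller).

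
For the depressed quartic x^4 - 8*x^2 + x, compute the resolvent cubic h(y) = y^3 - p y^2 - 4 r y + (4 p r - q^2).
h(y) = y^3 + 8*y^2 - 1

Identify coefficients: p = -8, q = 1, r = 0.
Plug into h(y) = y^3 - p y^2 - 4 r y + (4 p r - q^2):
  h(y) = y^3 - (-8) y^2 - 4*(0) y + (4*(-8)*(0) - (1)^2)
       = y^3 + (8) y^2 + (0) y + (-1).
Simplifying: h(y) = y^3 + 8*y^2 - 1.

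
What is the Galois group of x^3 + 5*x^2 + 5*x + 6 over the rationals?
Gal(K/Q) = S_3 (symmetric group of order 6)

Compute the discriminant of x^3 + (5)*x^2 + (5)*x + (6): Δ = -1147. Since Δ is not a rational square, the Galois group is not contained in A_3; it must be the full S_3 (irreducibility of the cubic rules out anything smaller).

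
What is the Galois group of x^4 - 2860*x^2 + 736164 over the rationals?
Gal(K/Q) = Z/2Z (cyclic of order 2)

f factors as (x^2 - 2574)(x^2 - 286), so the splitting field is K = Q(sqrt(2574), sqrt(286)). The squarefree part of 2574 is 286 and the squarefree part of 286 is also 286, so sqrt(2574) and sqrt(286) are both rational multiples of sqrt(286). Hence Q(sqrt(2574)) = Q(sqrt(286)) = Q(sqrt(286)), and the splitting field collapses to a single degree-2 extension with Galois group Z/2Z.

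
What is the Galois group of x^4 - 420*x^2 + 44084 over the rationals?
Gal(K/Q) = V_4 (Klein four-group, Z/2Z × Z/2Z)

f factors as (x^2 - 206)(x^2 - 214), so the splitting field is K = Q(sqrt(206), sqrt(214)). The elements 206, 214, 44084 are all non-squares in Q, so sqrt(206) and sqrt(214) generate independent quadratic extensions. Thus [K:Q] = 4 and Gal(K/Q) is generated by the two order-2 automorphisms sqrt(206) ↦ -sqrt(206) and sqrt(214) ↦ -sqrt(214), giving V_4.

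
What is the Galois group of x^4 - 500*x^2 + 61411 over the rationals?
Gal(K/Q) = V_4 (Klein four-group, Z/2Z × Z/2Z)

f factors as (x^2 - 217)(x^2 - 283), so the splitting field is K = Q(sqrt(217), sqrt(283)). The elements 217, 283, 61411 are all non-squares in Q, so sqrt(217) and sqrt(283) generate independent quadratic extensions. Thus [K:Q] = 4 and Gal(K/Q) is generated by the two order-2 automorphisms sqrt(217) ↦ -sqrt(217) and sqrt(283) ↦ -sqrt(283), giving V_4.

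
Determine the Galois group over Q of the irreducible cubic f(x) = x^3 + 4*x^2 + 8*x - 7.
Gal(K/Q) = S_3 (symmetric group of order 6)

Compute the discriminant of x^3 + (4)*x^2 + (8)*x + (-7): Δ = -4587. Since Δ is not a rational square, the Galois group is not contained in A_3; it must be the full S_3 (irreducibility of the cubic rules out anything smaller).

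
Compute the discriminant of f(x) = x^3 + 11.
Δ = -3267

For a depressed cubic x^3 + p x + q the discriminant is Δ = -4 p^3 - 27 q^2 = -4*(0)^3 - 27*(11)^2 = 0 - 3267 = -3267.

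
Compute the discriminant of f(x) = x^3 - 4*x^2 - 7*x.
Δ = 2156

For x^3 + a x^2 + b x + c the discriminant is Δ = 18 a b c - 4 a^3 c + a^2 b^2 - 4 b^3 - 27 c^2.
Plug a = -4, b = -7, c = 0:
  18*(-4)*(-7)*(0) - 4*(-4)^3*(0) + (-4)^2*(-7)^2 - 4*(-7)^3 - 27*(0)^2
  = 0 + (0) + 784 + (1372) + (0)
  = 2156.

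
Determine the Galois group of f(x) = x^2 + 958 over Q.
Gal(K/Q) = Z/2Z (cyclic of order 2)

x^2 + 958 is irreducible over Q since -958 is not a rational square. The splitting field Q(sqrt(-958)) has degree 2 over Q, and its unique nontrivial automorphism is sqrt(-958) ↦ -sqrt(-958). Hence Gal(Q(sqrt(-958))/Q) = Z/2Z.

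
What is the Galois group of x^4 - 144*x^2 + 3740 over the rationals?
Gal(K/Q) = V_4 (Klein four-group, Z/2Z × Z/2Z)

f factors as (x^2 - 110)(x^2 - 34), so the splitting field is K = Q(sqrt(110), sqrt(34)). The elements 110, 34, 3740 are all non-squares in Q, so sqrt(110) and sqrt(34) generate independent quadratic extensions. Thus [K:Q] = 4 and Gal(K/Q) is generated by the two order-2 automorphisms sqrt(110) ↦ -sqrt(110) and sqrt(34) ↦ -sqrt(34), giving V_4.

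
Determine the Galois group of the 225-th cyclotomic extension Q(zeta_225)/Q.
|Gal(Q(zeta_225)/Q)| = phi(225) = 120; group ≅ (Z/225Z)^* ≅ Z/6Z × Z/20Z

The n-th cyclotomic polynomial Φ_225(x) is the minimal polynomial of zeta_225 over Q and has degree phi(225) = 120. So Q(zeta_225) is a degree-120 Galois extension with Galois group (Z/225Z)^*. By CRT, (Z/225Z)^* ≅ (Z/9Z)^* × (Z/25Z)^*. Each prime-power unit group is (Z/9Z)^* ≅ Z/6Z; (Z/25Z)^* ≅ Z/20Z. Hence Gal(Q(zeta_225)/Q) ≅ Z/6Z × Z/20Z.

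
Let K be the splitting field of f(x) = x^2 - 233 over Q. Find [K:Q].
[K:Q] = 2

The polynomial x^2 - 233 is irreducible over Q since 233 is not a perfect square. Its splitting field is Q(sqrt(233)), which has degree 2 over Q.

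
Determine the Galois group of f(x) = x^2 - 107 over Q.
Gal(K/Q) = Z/2Z (cyclic of order 2)

x^2 - 107 is irreducible over Q since 107 is not a rational square. The splitting field Q(sqrt(107)) has degree 2 over Q, and its unique nontrivial automorphism is sqrt(107) ↦ -sqrt(107). Hence Gal(Q(sqrt(107))/Q) = Z/2Z.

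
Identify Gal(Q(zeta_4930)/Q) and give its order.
|Gal(Q(zeta_4930)/Q)| = phi(4930) = 1792; group ≅ (Z/4930Z)^* ≅ Z/4Z × Z/16Z × Z/28Z

The n-th cyclotomic polynomial Φ_4930(x) is the minimal polynomial of zeta_4930 over Q and has degree phi(4930) = 1792. So Q(zeta_4930) is a degree-1792 Galois extension with Galois group (Z/4930Z)^*. By CRT, (Z/4930Z)^* ≅ (Z/2Z)^* × (Z/5Z)^* × (Z/17Z)^* × (Z/29Z)^*. Each prime-power unit group is (Z/2Z)^* ≅ trivial group (order 1); (Z/5Z)^* ≅ Z/4Z; (Z/17Z)^* ≅ Z/16Z; (Z/29Z)^* ≅ Z/28Z. Hence Gal(Q(zeta_4930)/Q) ≅ Z/4Z × Z/16Z × Z/28Z.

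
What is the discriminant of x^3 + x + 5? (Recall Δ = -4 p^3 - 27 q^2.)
Δ = -679

For a depressed cubic x^3 + p x + q the discriminant is Δ = -4 p^3 - 27 q^2 = -4*(1)^3 - 27*(5)^2 = -4 - 675 = -679.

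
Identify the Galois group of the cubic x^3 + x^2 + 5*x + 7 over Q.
Gal(K/Q) = S_3 (symmetric group of order 6)

Compute the discriminant of x^3 + (1)*x^2 + (5)*x + (7): Δ = -1196. Since Δ is not a rational square, the Galois group is not contained in A_3; it must be the full S_3 (irreducibility of the cubic rules out anything smaller).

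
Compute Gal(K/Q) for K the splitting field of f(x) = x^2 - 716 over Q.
Gal(K/Q) = Z/2Z (cyclic of order 2)

x^2 - 716 is irreducible over Q since 716 is not a rational square. The splitting field Q(sqrt(716)) has degree 2 over Q, and its unique nontrivial automorphism is sqrt(716) ↦ -sqrt(716). Hence Gal(Q(sqrt(716))/Q) = Z/2Z.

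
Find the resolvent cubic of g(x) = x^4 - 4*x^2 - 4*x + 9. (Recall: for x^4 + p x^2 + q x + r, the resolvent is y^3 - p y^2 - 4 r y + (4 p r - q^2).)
h(y) = y^3 + 4*y^2 - 36*y - 160

Identify coefficients: p = -4, q = -4, r = 9.
Plug into h(y) = y^3 - p y^2 - 4 r y + (4 p r - q^2):
  h(y) = y^3 - (-4) y^2 - 4*(9) y + (4*(-4)*(9) - (-4)^2)
       = y^3 + (4) y^2 + (-36) y + (-160).
Simplifying: h(y) = y^3 + 4*y^2 - 36*y - 160.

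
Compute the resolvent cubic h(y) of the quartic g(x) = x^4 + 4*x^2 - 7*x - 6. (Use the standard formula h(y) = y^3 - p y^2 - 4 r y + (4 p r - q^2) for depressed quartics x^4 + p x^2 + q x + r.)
h(y) = y^3 - 4*y^2 + 24*y - 145

Identify coefficients: p = 4, q = -7, r = -6.
Plug into h(y) = y^3 - p y^2 - 4 r y + (4 p r - q^2):
  h(y) = y^3 - (4) y^2 - 4*(-6) y + (4*(4)*(-6) - (-7)^2)
       = y^3 + (-4) y^2 + (24) y + (-145).
Simplifying: h(y) = y^3 - 4*y^2 + 24*y - 145.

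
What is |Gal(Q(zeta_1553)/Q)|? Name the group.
|Gal(Q(zeta_1553)/Q)| = phi(1553) = 1552; group ≅ (Z/1553Z)^* ≅ Z/1552Z

The n-th cyclotomic polynomial Φ_1553(x) is the minimal polynomial of zeta_1553 over Q and has degree phi(1553) = 1552. So Q(zeta_1553) is a degree-1552 Galois extension with Galois group (Z/1553Z)^*. (Z/1553Z)^* is cyclic since 1553 is an odd prime power (or 4). Hence Gal(Q(zeta_1553)/Q) ≅ Z/1552Z.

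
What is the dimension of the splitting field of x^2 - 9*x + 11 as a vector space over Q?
[K:Q] = 2

The discriminant of x^2 + (-9)*x + (11) is b^2 - 4c = 81 - (44) = 37. Since 37 is not a perfect square in Q, the polynomial is irreducible over Q. Its two roots generate a degree-2 extension, so [K:Q] = 2.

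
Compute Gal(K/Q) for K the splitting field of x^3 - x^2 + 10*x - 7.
Gal(K/Q) = S_3 (symmetric group of order 6)

Compute the discriminant of x^3 + (-1)*x^2 + (10)*x + (-7): Δ = -3991. Since Δ is not a rational square, the Galois group is not contained in A_3; it must be the full S_3 (irreducibility of the cubic rules out anything smaller).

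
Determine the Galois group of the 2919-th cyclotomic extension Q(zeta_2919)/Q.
|Gal(Q(zeta_2919)/Q)| = phi(2919) = 1656; group ≅ (Z/2919Z)^* ≅ Z/2Z × Z/6Z × Z/138Z

The n-th cyclotomic polynomial Φ_2919(x) is the minimal polynomial of zeta_2919 over Q and has degree phi(2919) = 1656. So Q(zeta_2919) is a degree-1656 Galois extension with Galois group (Z/2919Z)^*. By CRT, (Z/2919Z)^* ≅ (Z/3Z)^* × (Z/7Z)^* × (Z/139Z)^*. Each prime-power unit group is (Z/3Z)^* ≅ Z/2Z; (Z/7Z)^* ≅ Z/6Z; (Z/139Z)^* ≅ Z/138Z. Hence Gal(Q(zeta_2919)/Q) ≅ Z/2Z × Z/6Z × Z/138Z.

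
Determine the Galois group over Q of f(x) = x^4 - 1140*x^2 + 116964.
Gal(K/Q) = Z/2Z (cyclic of order 2)

f factors as (x^2 - 1026)(x^2 - 114), so the splitting field is K = Q(sqrt(1026), sqrt(114)). The squarefree part of 1026 is 114 and the squarefree part of 114 is also 114, so sqrt(1026) and sqrt(114) are both rational multiples of sqrt(114). Hence Q(sqrt(1026)) = Q(sqrt(114)) = Q(sqrt(114)), and the splitting field collapses to a single degree-2 extension with Galois group Z/2Z.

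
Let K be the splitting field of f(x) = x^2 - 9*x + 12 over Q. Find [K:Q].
[K:Q] = 2

The discriminant of x^2 + (-9)*x + (12) is b^2 - 4c = 81 - (48) = 33. Since 33 is not a perfect square in Q, the polynomial is irreducible over Q. Its two roots generate a degree-2 extension, so [K:Q] = 2.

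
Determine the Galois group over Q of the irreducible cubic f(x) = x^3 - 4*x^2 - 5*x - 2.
Gal(K/Q) = S_3 (symmetric group of order 6)

Compute the discriminant of x^3 + (-4)*x^2 + (-5)*x + (-2): Δ = -440. Since Δ is not a rational square, the Galois group is not contained in A_3; it must be the full S_3 (irreducibility of the cubic rules out anything smaller).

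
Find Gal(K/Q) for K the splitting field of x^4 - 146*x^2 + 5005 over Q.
Gal(K/Q) = V_4 (Klein four-group, Z/2Z × Z/2Z)

f factors as (x^2 - 55)(x^2 - 91), so the splitting field is K = Q(sqrt(55), sqrt(91)). The elements 55, 91, 5005 are all non-squares in Q, so sqrt(55) and sqrt(91) generate independent quadratic extensions. Thus [K:Q] = 4 and Gal(K/Q) is generated by the two order-2 automorphisms sqrt(55) ↦ -sqrt(55) and sqrt(91) ↦ -sqrt(91), giving V_4.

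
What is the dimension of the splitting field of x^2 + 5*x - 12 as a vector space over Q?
[K:Q] = 2

The discriminant of x^2 + (5)*x + (-12) is b^2 - 4c = 25 - (-48) = 73. Since 73 is not a perfect square in Q, the polynomial is irreducible over Q. Its two roots generate a degree-2 extension, so [K:Q] = 2.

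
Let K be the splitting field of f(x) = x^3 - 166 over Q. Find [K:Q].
[K:Q] = 6

x^3 - 166 has one real root r = 166^(1/3) and two complex roots r*zeta_3, r*zeta_3^2 where zeta_3 = e^(2*pi*i/3). The splitting field is Q(r, zeta_3). [Q(r):Q] = 3 and [Q(zeta_3):Q] = 2 with gcd = 1, so [Q(r, zeta_3):Q] = 3 * 2 = 6.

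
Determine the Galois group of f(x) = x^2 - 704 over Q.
Gal(K/Q) = Z/2Z (cyclic of order 2)

x^2 - 704 is irreducible over Q since 704 is not a rational square. The splitting field Q(sqrt(704)) has degree 2 over Q, and its unique nontrivial automorphism is sqrt(704) ↦ -sqrt(704). Hence Gal(Q(sqrt(704))/Q) = Z/2Z.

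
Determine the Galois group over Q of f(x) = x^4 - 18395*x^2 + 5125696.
Gal(K/Q) = Z/2Z (cyclic of order 2)

f factors as (x^2 - 283)(x^2 - 18112), so the splitting field is K = Q(sqrt(283), sqrt(18112)). The squarefree part of 283 is 283 and the squarefree part of 18112 is also 283, so sqrt(283) and sqrt(18112) are both rational multiples of sqrt(283). Hence Q(sqrt(283)) = Q(sqrt(18112)) = Q(sqrt(283)), and the splitting field collapses to a single degree-2 extension with Galois group Z/2Z.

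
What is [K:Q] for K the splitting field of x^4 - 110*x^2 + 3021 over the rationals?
[K:Q] = 4

f factors as (x^2 - 57)(x^2 - 53); the splitting field is K = Q(sqrt(57), sqrt(53)). Since 57, 53, and 3021 are all non-squares in Q, the three subfields Q(sqrt(57)), Q(sqrt(53)), Q(sqrt(3021)) are distinct degree-2 extensions, so [K:Q] = 4 (Klein four Galois group).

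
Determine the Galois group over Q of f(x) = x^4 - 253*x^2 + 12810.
Gal(K/Q) = V_4 (Klein four-group, Z/2Z × Z/2Z)

f factors as (x^2 - 70)(x^2 - 183), so the splitting field is K = Q(sqrt(70), sqrt(183)). The elements 70, 183, 12810 are all non-squares in Q, so sqrt(70) and sqrt(183) generate independent quadratic extensions. Thus [K:Q] = 4 and Gal(K/Q) is generated by the two order-2 automorphisms sqrt(70) ↦ -sqrt(70) and sqrt(183) ↦ -sqrt(183), giving V_4.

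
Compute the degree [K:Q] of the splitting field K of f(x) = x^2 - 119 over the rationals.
[K:Q] = 2

The polynomial x^2 - 119 is irreducible over Q since 119 is not a perfect square. Its splitting field is Q(sqrt(119)), which has degree 2 over Q.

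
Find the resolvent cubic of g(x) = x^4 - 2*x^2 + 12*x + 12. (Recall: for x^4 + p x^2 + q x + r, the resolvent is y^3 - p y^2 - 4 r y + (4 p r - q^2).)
h(y) = y^3 + 2*y^2 - 48*y - 240

Identify coefficients: p = -2, q = 12, r = 12.
Plug into h(y) = y^3 - p y^2 - 4 r y + (4 p r - q^2):
  h(y) = y^3 - (-2) y^2 - 4*(12) y + (4*(-2)*(12) - (12)^2)
       = y^3 + (2) y^2 + (-48) y + (-240).
Simplifying: h(y) = y^3 + 2*y^2 - 48*y - 240.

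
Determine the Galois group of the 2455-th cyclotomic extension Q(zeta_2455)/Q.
|Gal(Q(zeta_2455)/Q)| = phi(2455) = 1960; group ≅ (Z/2455Z)^* ≅ Z/4Z × Z/490Z

The n-th cyclotomic polynomial Φ_2455(x) is the minimal polynomial of zeta_2455 over Q and has degree phi(2455) = 1960. So Q(zeta_2455) is a degree-1960 Galois extension with Galois group (Z/2455Z)^*. By CRT, (Z/2455Z)^* ≅ (Z/5Z)^* × (Z/491Z)^*. Each prime-power unit group is (Z/5Z)^* ≅ Z/4Z; (Z/491Z)^* ≅ Z/490Z. Hence Gal(Q(zeta_2455)/Q) ≅ Z/4Z × Z/490Z.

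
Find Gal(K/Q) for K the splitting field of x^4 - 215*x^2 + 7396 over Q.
Gal(K/Q) = Z/2Z (cyclic of order 2)

f factors as (x^2 - 172)(x^2 - 43), so the splitting field is K = Q(sqrt(172), sqrt(43)). The squarefree part of 172 is 43 and the squarefree part of 43 is also 43, so sqrt(172) and sqrt(43) are both rational multiples of sqrt(43). Hence Q(sqrt(172)) = Q(sqrt(43)) = Q(sqrt(43)), and the splitting field collapses to a single degree-2 extension with Galois group Z/2Z.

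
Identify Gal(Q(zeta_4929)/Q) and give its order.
|Gal(Q(zeta_4929)/Q)| = phi(4929) = 3120; group ≅ (Z/4929Z)^* ≅ Z/2Z × Z/30Z × Z/52Z

The n-th cyclotomic polynomial Φ_4929(x) is the minimal polynomial of zeta_4929 over Q and has degree phi(4929) = 3120. So Q(zeta_4929) is a degree-3120 Galois extension with Galois group (Z/4929Z)^*. By CRT, (Z/4929Z)^* ≅ (Z/3Z)^* × (Z/31Z)^* × (Z/53Z)^*. Each prime-power unit group is (Z/3Z)^* ≅ Z/2Z; (Z/31Z)^* ≅ Z/30Z; (Z/53Z)^* ≅ Z/52Z. Hence Gal(Q(zeta_4929)/Q) ≅ Z/2Z × Z/30Z × Z/52Z.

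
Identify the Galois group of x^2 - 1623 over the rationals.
Gal(K/Q) = Z/2Z (cyclic of order 2)

x^2 - 1623 is irreducible over Q since 1623 is not a rational square. The splitting field Q(sqrt(1623)) has degree 2 over Q, and its unique nontrivial automorphism is sqrt(1623) ↦ -sqrt(1623). Hence Gal(Q(sqrt(1623))/Q) = Z/2Z.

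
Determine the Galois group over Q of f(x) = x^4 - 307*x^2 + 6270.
Gal(K/Q) = V_4 (Klein four-group, Z/2Z × Z/2Z)

f factors as (x^2 - 22)(x^2 - 285), so the splitting field is K = Q(sqrt(22), sqrt(285)). The elements 22, 285, 6270 are all non-squares in Q, so sqrt(22) and sqrt(285) generate independent quadratic extensions. Thus [K:Q] = 4 and Gal(K/Q) is generated by the two order-2 automorphisms sqrt(22) ↦ -sqrt(22) and sqrt(285) ↦ -sqrt(285), giving V_4.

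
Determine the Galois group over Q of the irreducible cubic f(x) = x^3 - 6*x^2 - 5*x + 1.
Gal(K/Q) = S_3 (symmetric group of order 6)

Compute the discriminant of x^3 + (-6)*x^2 + (-5)*x + (1): Δ = 2777. Since Δ is not a rational square, the Galois group is not contained in A_3; it must be the full S_3 (irreducibility of the cubic rules out anything smaller).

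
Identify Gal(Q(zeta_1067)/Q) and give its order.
|Gal(Q(zeta_1067)/Q)| = phi(1067) = 960; group ≅ (Z/1067Z)^* ≅ Z/10Z × Z/96Z

The n-th cyclotomic polynomial Φ_1067(x) is the minimal polynomial of zeta_1067 over Q and has degree phi(1067) = 960. So Q(zeta_1067) is a degree-960 Galois extension with Galois group (Z/1067Z)^*. By CRT, (Z/1067Z)^* ≅ (Z/11Z)^* × (Z/97Z)^*. Each prime-power unit group is (Z/11Z)^* ≅ Z/10Z; (Z/97Z)^* ≅ Z/96Z. Hence Gal(Q(zeta_1067)/Q) ≅ Z/10Z × Z/96Z.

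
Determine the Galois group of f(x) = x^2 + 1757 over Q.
Gal(K/Q) = Z/2Z (cyclic of order 2)

x^2 + 1757 is irreducible over Q since -1757 is not a rational square. The splitting field Q(sqrt(-1757)) has degree 2 over Q, and its unique nontrivial automorphism is sqrt(-1757) ↦ -sqrt(-1757). Hence Gal(Q(sqrt(-1757))/Q) = Z/2Z.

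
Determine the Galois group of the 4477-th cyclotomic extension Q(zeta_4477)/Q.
|Gal(Q(zeta_4477)/Q)| = phi(4477) = 3960; group ≅ (Z/4477Z)^* ≅ Z/36Z × Z/110Z

The n-th cyclotomic polynomial Φ_4477(x) is the minimal polynomial of zeta_4477 over Q and has degree phi(4477) = 3960. So Q(zeta_4477) is a degree-3960 Galois extension with Galois group (Z/4477Z)^*. By CRT, (Z/4477Z)^* ≅ (Z/121Z)^* × (Z/37Z)^*. Each prime-power unit group is (Z/121Z)^* ≅ Z/110Z; (Z/37Z)^* ≅ Z/36Z. Hence Gal(Q(zeta_4477)/Q) ≅ Z/36Z × Z/110Z.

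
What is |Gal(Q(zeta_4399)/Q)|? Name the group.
|Gal(Q(zeta_4399)/Q)| = phi(4399) = 4264; group ≅ (Z/4399Z)^* ≅ Z/52Z × Z/82Z

The n-th cyclotomic polynomial Φ_4399(x) is the minimal polynomial of zeta_4399 over Q and has degree phi(4399) = 4264. So Q(zeta_4399) is a degree-4264 Galois extension with Galois group (Z/4399Z)^*. By CRT, (Z/4399Z)^* ≅ (Z/53Z)^* × (Z/83Z)^*. Each prime-power unit group is (Z/53Z)^* ≅ Z/52Z; (Z/83Z)^* ≅ Z/82Z. Hence Gal(Q(zeta_4399)/Q) ≅ Z/52Z × Z/82Z.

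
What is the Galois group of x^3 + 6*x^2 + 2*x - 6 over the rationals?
Gal(K/Q) = S_3 (symmetric group of order 6)

Compute the discriminant of x^3 + (6)*x^2 + (2)*x + (-6): Δ = 3028. Since Δ is not a rational square, the Galois group is not contained in A_3; it must be the full S_3 (irreducibility of the cubic rules out anything smaller).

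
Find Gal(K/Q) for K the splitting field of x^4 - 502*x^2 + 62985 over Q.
Gal(K/Q) = V_4 (Klein four-group, Z/2Z × Z/2Z)

f factors as (x^2 - 255)(x^2 - 247), so the splitting field is K = Q(sqrt(255), sqrt(247)). The elements 255, 247, 62985 are all non-squares in Q, so sqrt(255) and sqrt(247) generate independent quadratic extensions. Thus [K:Q] = 4 and Gal(K/Q) is generated by the two order-2 automorphisms sqrt(255) ↦ -sqrt(255) and sqrt(247) ↦ -sqrt(247), giving V_4.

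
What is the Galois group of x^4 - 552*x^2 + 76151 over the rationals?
Gal(K/Q) = V_4 (Klein four-group, Z/2Z × Z/2Z)

f factors as (x^2 - 271)(x^2 - 281), so the splitting field is K = Q(sqrt(271), sqrt(281)). The elements 271, 281, 76151 are all non-squares in Q, so sqrt(271) and sqrt(281) generate independent quadratic extensions. Thus [K:Q] = 4 and Gal(K/Q) is generated by the two order-2 automorphisms sqrt(271) ↦ -sqrt(271) and sqrt(281) ↦ -sqrt(281), giving V_4.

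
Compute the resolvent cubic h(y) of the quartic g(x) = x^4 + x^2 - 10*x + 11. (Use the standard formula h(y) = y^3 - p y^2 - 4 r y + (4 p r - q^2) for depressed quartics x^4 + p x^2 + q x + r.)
h(y) = y^3 - y^2 - 44*y - 56

Identify coefficients: p = 1, q = -10, r = 11.
Plug into h(y) = y^3 - p y^2 - 4 r y + (4 p r - q^2):
  h(y) = y^3 - (1) y^2 - 4*(11) y + (4*(1)*(11) - (-10)^2)
       = y^3 + (-1) y^2 + (-44) y + (-56).
Simplifying: h(y) = y^3 - y^2 - 44*y - 56.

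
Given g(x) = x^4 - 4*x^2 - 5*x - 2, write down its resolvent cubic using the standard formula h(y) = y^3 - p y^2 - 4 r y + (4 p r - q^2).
h(y) = y^3 + 4*y^2 + 8*y + 7

Identify coefficients: p = -4, q = -5, r = -2.
Plug into h(y) = y^3 - p y^2 - 4 r y + (4 p r - q^2):
  h(y) = y^3 - (-4) y^2 - 4*(-2) y + (4*(-4)*(-2) - (-5)^2)
       = y^3 + (4) y^2 + (8) y + (7).
Simplifying: h(y) = y^3 + 4*y^2 + 8*y + 7.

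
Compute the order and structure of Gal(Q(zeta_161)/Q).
|Gal(Q(zeta_161)/Q)| = phi(161) = 132; group ≅ (Z/161Z)^* ≅ Z/6Z × Z/22Z

The n-th cyclotomic polynomial Φ_161(x) is the minimal polynomial of zeta_161 over Q and has degree phi(161) = 132. So Q(zeta_161) is a degree-132 Galois extension with Galois group (Z/161Z)^*. By CRT, (Z/161Z)^* ≅ (Z/7Z)^* × (Z/23Z)^*. Each prime-power unit group is (Z/7Z)^* ≅ Z/6Z; (Z/23Z)^* ≅ Z/22Z. Hence Gal(Q(zeta_161)/Q) ≅ Z/6Z × Z/22Z.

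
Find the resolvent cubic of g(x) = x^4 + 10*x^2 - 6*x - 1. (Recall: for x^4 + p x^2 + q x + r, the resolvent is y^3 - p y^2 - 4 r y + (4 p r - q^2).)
h(y) = y^3 - 10*y^2 + 4*y - 76

Identify coefficients: p = 10, q = -6, r = -1.
Plug into h(y) = y^3 - p y^2 - 4 r y + (4 p r - q^2):
  h(y) = y^3 - (10) y^2 - 4*(-1) y + (4*(10)*(-1) - (-6)^2)
       = y^3 + (-10) y^2 + (4) y + (-76).
Simplifying: h(y) = y^3 - 10*y^2 + 4*y - 76.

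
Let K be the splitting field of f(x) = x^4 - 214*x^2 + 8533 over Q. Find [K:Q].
[K:Q] = 4

f factors as (x^2 - 53)(x^2 - 161); the splitting field is K = Q(sqrt(53), sqrt(161)). Since 53, 161, and 8533 are all non-squares in Q, the three subfields Q(sqrt(53)), Q(sqrt(161)), Q(sqrt(8533)) are distinct degree-2 extensions, so [K:Q] = 4 (Klein four Galois group).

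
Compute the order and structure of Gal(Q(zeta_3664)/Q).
|Gal(Q(zeta_3664)/Q)| = phi(3664) = 1824; group ≅ (Z/3664Z)^* ≅ Z/2Z × Z/4Z × Z/228Z

The n-th cyclotomic polynomial Φ_3664(x) is the minimal polynomial of zeta_3664 over Q and has degree phi(3664) = 1824. So Q(zeta_3664) is a degree-1824 Galois extension with Galois group (Z/3664Z)^*. By CRT, (Z/3664Z)^* ≅ (Z/16Z)^* × (Z/229Z)^*. Each prime-power unit group is (Z/16Z)^* ≅ Z/2Z × Z/4Z; (Z/229Z)^* ≅ Z/228Z. Hence Gal(Q(zeta_3664)/Q) ≅ Z/2Z × Z/4Z × Z/228Z.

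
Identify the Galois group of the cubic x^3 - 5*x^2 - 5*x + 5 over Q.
Gal(K/Q) = S_3 (symmetric group of order 6)

Compute the discriminant of x^3 + (-5)*x^2 + (-5)*x + (5): Δ = 5200. Since Δ is not a rational square, the Galois group is not contained in A_3; it must be the full S_3 (irreducibility of the cubic rules out anything smaller).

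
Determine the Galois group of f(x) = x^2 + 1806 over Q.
Gal(K/Q) = Z/2Z (cyclic of order 2)

x^2 + 1806 is irreducible over Q since -1806 is not a rational square. The splitting field Q(sqrt(-1806)) has degree 2 over Q, and its unique nontrivial automorphism is sqrt(-1806) ↦ -sqrt(-1806). Hence Gal(Q(sqrt(-1806))/Q) = Z/2Z.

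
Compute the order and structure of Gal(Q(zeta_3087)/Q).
|Gal(Q(zeta_3087)/Q)| = phi(3087) = 1764; group ≅ (Z/3087Z)^* ≅ Z/6Z × Z/294Z

The n-th cyclotomic polynomial Φ_3087(x) is the minimal polynomial of zeta_3087 over Q and has degree phi(3087) = 1764. So Q(zeta_3087) is a degree-1764 Galois extension with Galois group (Z/3087Z)^*. By CRT, (Z/3087Z)^* ≅ (Z/9Z)^* × (Z/343Z)^*. Each prime-power unit group is (Z/9Z)^* ≅ Z/6Z; (Z/343Z)^* ≅ Z/294Z. Hence Gal(Q(zeta_3087)/Q) ≅ Z/6Z × Z/294Z.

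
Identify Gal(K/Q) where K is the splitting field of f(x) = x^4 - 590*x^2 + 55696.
Gal(K/Q) = Z/2Z (cyclic of order 2)

f factors as (x^2 - 118)(x^2 - 472), so the splitting field is K = Q(sqrt(118), sqrt(472)). The squarefree part of 118 is 118 and the squarefree part of 472 is also 118, so sqrt(118) and sqrt(472) are both rational multiples of sqrt(118). Hence Q(sqrt(118)) = Q(sqrt(472)) = Q(sqrt(118)), and the splitting field collapses to a single degree-2 extension with Galois group Z/2Z.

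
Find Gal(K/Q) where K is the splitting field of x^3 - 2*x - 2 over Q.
Gal(K/Q) = S_3 (symmetric group of order 6)

Compute the discriminant of x^3 + (0)*x^2 + (-2)*x + (-2): Δ = -76. Since Δ is not a rational square, the Galois group is not contained in A_3; it must be the full S_3 (irreducibility of the cubic rules out anything smaller).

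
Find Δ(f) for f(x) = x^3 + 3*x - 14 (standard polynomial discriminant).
Δ = -5400

For a depressed cubic x^3 + p x + q the discriminant is Δ = -4 p^3 - 27 q^2 = -4*(3)^3 - 27*(-14)^2 = -108 - 5292 = -5400.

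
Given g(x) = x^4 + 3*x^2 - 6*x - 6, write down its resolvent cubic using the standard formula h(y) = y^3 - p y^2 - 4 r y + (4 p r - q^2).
h(y) = y^3 - 3*y^2 + 24*y - 108

Identify coefficients: p = 3, q = -6, r = -6.
Plug into h(y) = y^3 - p y^2 - 4 r y + (4 p r - q^2):
  h(y) = y^3 - (3) y^2 - 4*(-6) y + (4*(3)*(-6) - (-6)^2)
       = y^3 + (-3) y^2 + (24) y + (-108).
Simplifying: h(y) = y^3 - 3*y^2 + 24*y - 108.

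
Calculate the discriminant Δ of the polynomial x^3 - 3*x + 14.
Δ = -5184

For a depressed cubic x^3 + p x + q the discriminant is Δ = -4 p^3 - 27 q^2 = -4*(-3)^3 - 27*(14)^2 = 108 - 5292 = -5184.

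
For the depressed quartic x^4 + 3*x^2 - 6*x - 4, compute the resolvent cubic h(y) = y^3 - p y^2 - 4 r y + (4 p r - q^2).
h(y) = y^3 - 3*y^2 + 16*y - 84

Identify coefficients: p = 3, q = -6, r = -4.
Plug into h(y) = y^3 - p y^2 - 4 r y + (4 p r - q^2):
  h(y) = y^3 - (3) y^2 - 4*(-4) y + (4*(3)*(-4) - (-6)^2)
       = y^3 + (-3) y^2 + (16) y + (-84).
Simplifying: h(y) = y^3 - 3*y^2 + 16*y - 84.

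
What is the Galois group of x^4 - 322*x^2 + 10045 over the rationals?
Gal(K/Q) = V_4 (Klein four-group, Z/2Z × Z/2Z)

f factors as (x^2 - 287)(x^2 - 35), so the splitting field is K = Q(sqrt(287), sqrt(35)). The elements 287, 35, 10045 are all non-squares in Q, so sqrt(287) and sqrt(35) generate independent quadratic extensions. Thus [K:Q] = 4 and Gal(K/Q) is generated by the two order-2 automorphisms sqrt(287) ↦ -sqrt(287) and sqrt(35) ↦ -sqrt(35), giving V_4.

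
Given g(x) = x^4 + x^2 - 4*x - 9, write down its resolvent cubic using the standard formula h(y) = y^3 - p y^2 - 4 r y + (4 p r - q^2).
h(y) = y^3 - y^2 + 36*y - 52

Identify coefficients: p = 1, q = -4, r = -9.
Plug into h(y) = y^3 - p y^2 - 4 r y + (4 p r - q^2):
  h(y) = y^3 - (1) y^2 - 4*(-9) y + (4*(1)*(-9) - (-4)^2)
       = y^3 + (-1) y^2 + (36) y + (-52).
Simplifying: h(y) = y^3 - y^2 + 36*y - 52.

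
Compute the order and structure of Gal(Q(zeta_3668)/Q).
|Gal(Q(zeta_3668)/Q)| = phi(3668) = 1560; group ≅ (Z/3668Z)^* ≅ Z/2Z × Z/6Z × Z/130Z

The n-th cyclotomic polynomial Φ_3668(x) is the minimal polynomial of zeta_3668 over Q and has degree phi(3668) = 1560. So Q(zeta_3668) is a degree-1560 Galois extension with Galois group (Z/3668Z)^*. By CRT, (Z/3668Z)^* ≅ (Z/4Z)^* × (Z/7Z)^* × (Z/131Z)^*. Each prime-power unit group is (Z/4Z)^* ≅ Z/2Z; (Z/7Z)^* ≅ Z/6Z; (Z/131Z)^* ≅ Z/130Z. Hence Gal(Q(zeta_3668)/Q) ≅ Z/2Z × Z/6Z × Z/130Z.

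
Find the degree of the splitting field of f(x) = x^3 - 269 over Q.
[K:Q] = 6

x^3 - 269 has one real root r = 269^(1/3) and two complex roots r*zeta_3, r*zeta_3^2 where zeta_3 = e^(2*pi*i/3). The splitting field is Q(r, zeta_3). [Q(r):Q] = 3 and [Q(zeta_3):Q] = 2 with gcd = 1, so [Q(r, zeta_3):Q] = 3 * 2 = 6.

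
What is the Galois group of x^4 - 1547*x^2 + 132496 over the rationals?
Gal(K/Q) = Z/2Z (cyclic of order 2)

f factors as (x^2 - 91)(x^2 - 1456), so the splitting field is K = Q(sqrt(91), sqrt(1456)). The squarefree part of 91 is 91 and the squarefree part of 1456 is also 91, so sqrt(91) and sqrt(1456) are both rational multiples of sqrt(91). Hence Q(sqrt(91)) = Q(sqrt(1456)) = Q(sqrt(91)), and the splitting field collapses to a single degree-2 extension with Galois group Z/2Z.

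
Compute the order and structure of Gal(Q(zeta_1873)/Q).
|Gal(Q(zeta_1873)/Q)| = phi(1873) = 1872; group ≅ (Z/1873Z)^* ≅ Z/1872Z

The n-th cyclotomic polynomial Φ_1873(x) is the minimal polynomial of zeta_1873 over Q and has degree phi(1873) = 1872. So Q(zeta_1873) is a degree-1872 Galois extension with Galois group (Z/1873Z)^*. (Z/1873Z)^* is cyclic since 1873 is an odd prime power (or 4). Hence Gal(Q(zeta_1873)/Q) ≅ Z/1872Z.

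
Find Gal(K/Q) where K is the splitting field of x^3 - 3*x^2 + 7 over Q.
Gal(K/Q) = S_3 (symmetric group of order 6)

Compute the discriminant of x^3 + (-3)*x^2 + (0)*x + (7): Δ = -567. Since Δ is not a rational square, the Galois group is not contained in A_3; it must be the full S_3 (irreducibility of the cubic rules out anything smaller).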